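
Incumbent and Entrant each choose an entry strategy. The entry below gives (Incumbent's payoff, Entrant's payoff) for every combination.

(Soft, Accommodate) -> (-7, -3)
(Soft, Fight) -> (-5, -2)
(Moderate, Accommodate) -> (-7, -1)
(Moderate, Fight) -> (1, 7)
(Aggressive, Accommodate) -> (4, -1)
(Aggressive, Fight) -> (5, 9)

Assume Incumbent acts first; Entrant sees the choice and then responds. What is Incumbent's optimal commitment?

Backward induction with Incumbent moving first.
- Soft: Entrant compares -3, -2 and picks Fight; Incumbent would get -5.
- Moderate: Entrant compares -1, 7 and picks Fight; Incumbent would get 1.
- Aggressive: Entrant compares -1, 9 and picks Fight; Incumbent would get 5.
Among -5, 1, 5, the best is 5 at Aggressive. Subgame-perfect outcome: (Aggressive, Fight) with payoffs (5, 9).

Aggressive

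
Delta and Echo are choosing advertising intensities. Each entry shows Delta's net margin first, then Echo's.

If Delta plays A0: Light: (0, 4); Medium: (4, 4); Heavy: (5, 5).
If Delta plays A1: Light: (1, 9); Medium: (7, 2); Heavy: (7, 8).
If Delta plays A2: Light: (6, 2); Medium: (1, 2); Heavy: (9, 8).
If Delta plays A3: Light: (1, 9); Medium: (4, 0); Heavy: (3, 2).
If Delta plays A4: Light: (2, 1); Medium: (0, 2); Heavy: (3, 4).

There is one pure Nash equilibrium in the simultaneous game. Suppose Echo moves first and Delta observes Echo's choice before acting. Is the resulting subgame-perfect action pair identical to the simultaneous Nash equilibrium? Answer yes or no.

Backward induction with Echo moving first.
- Light: Delta compares 0, 1, 6, 1, 2 and picks A2; Echo would get 2.
- Medium: Delta compares 4, 7, 1, 4, 0 and picks A1; Echo would get 2.
- Heavy: Delta compares 5, 7, 9, 3, 3 and picks A2; Echo would get 8.
Maximizing over 2, 2, 8, Echo chooses Heavy. Subgame-perfect outcome: (A2, Heavy) with payoffs (9, 8).
Under simultaneous play:
Delta's best replies: Light→A2; Medium→A1; Heavy→A2.
Echo's best replies: A0→Heavy; A1→Light; A2→Heavy; A3→Light; A4→Heavy.
Only (A2, Heavy) has each player best-responding; Nash payoffs (9, 8).
Sequential outcome (A2, Heavy) coincides with the Nash profile (A2, Heavy).

yes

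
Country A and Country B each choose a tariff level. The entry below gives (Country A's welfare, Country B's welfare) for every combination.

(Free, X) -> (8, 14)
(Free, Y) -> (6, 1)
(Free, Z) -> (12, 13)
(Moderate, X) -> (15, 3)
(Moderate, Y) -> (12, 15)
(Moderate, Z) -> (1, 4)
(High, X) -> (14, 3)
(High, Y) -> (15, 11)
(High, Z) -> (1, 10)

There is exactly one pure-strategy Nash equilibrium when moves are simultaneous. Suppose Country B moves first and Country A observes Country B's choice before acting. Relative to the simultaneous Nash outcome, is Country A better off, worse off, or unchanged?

worse off

Backward induction with Country B moving first.
- X: BR = Moderate, leader payoff 3.
- Y: BR = High, leader payoff 11.
- Z: BR = Free, leader payoff 13.
Country B's induced payoffs are 3, 11, 13, so Country B commits to Z. Subgame-perfect outcome: (Free, Z) with payoffs (12, 13).
For the simultaneous game, intersect best replies.
Country A's best replies: X→Moderate; Y→High; Z→Free.
Country B's best replies: Free→X; Moderate→Y; High→Y.
The unique mutual best reply is (High, Y), giving (15, 11).
Country A earns 12 sequentially versus 15 at the Nash outcome: worse off.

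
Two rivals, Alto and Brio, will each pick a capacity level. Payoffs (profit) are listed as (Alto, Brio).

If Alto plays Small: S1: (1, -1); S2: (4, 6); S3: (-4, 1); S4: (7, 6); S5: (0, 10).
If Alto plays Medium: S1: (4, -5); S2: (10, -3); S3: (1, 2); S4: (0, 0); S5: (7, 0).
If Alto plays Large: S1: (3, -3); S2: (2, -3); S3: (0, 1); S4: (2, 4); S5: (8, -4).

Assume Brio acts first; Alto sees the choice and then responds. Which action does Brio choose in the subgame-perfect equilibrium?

S4

Alto best-responds to each possible Brio move:
- S1: BR = Medium, leader payoff -5.
- S2: BR = Medium, leader payoff -3.
- S3: BR = Medium, leader payoff 2.
- S4: BR = Small, leader payoff 6.
- S5: BR = Large, leader payoff -4.
Maximizing over -5, -3, 2, 6, -4, Brio chooses S4. Subgame-perfect outcome: (Small, S4) with payoffs (7, 6).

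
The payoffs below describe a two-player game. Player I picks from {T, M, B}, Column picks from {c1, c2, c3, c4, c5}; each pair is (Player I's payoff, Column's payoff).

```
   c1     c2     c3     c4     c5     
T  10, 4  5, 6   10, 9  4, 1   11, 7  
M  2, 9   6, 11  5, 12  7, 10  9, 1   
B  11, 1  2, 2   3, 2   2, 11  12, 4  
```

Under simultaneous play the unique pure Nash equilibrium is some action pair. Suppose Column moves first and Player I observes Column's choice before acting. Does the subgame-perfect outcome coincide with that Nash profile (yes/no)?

Work backward from Player I's decision.
- c1 → Player I plays B (best of 10, 2, 11); Column gets 1.
- c2 → Player I plays M (best of 5, 6, 2); Column gets 11.
- c3 → Player I plays T (best of 10, 5, 3); Column gets 9.
- c4 → Player I plays M (best of 4, 7, 2); Column gets 10.
- c5 → Player I plays B (best of 11, 9, 12); Column gets 4.
Column's induced payoffs are 1, 11, 9, 10, 4, so Column commits to c2. Subgame-perfect outcome: (M, c2) with payoffs (6, 11).
Under simultaneous play:
Player I's best replies: c1→B; c2→M; c3→T; c4→M; c5→B.
Column's best replies: T→c3; M→c3; B→c4.
Only (T, c3) has each player best-responding; Nash payoffs (10, 9).
Sequential outcome (M, c2) differs from the Nash profile (T, c3).

no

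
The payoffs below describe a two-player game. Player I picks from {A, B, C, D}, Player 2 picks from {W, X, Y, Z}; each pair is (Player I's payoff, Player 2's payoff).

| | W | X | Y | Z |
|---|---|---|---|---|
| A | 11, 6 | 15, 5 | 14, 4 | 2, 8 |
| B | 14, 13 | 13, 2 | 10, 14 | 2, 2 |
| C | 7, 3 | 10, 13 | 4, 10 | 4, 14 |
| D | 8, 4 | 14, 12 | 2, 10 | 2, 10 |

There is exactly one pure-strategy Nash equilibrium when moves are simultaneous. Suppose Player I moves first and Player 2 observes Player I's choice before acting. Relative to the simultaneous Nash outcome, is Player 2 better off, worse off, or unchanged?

Solve by backward induction (Player I leads).
- A → Player 2 plays Z (best of 6, 5, 4, 8); Player I gets 2.
- B → Player 2 plays Y (best of 13, 2, 14, 2); Player I gets 10.
- C → Player 2 plays Z (best of 3, 13, 10, 14); Player I gets 4.
- D → Player 2 plays X (best of 4, 12, 10, 10); Player I gets 14.
Player I's induced payoffs are 2, 10, 4, 14, so Player I commits to D. Subgame-perfect outcome: (D, X) with payoffs (14, 12).
Under simultaneous play:
Player I's best replies: W→B; X→A; Y→A; Z→C.
Player 2's best replies: A→Z; B→Y; C→Z; D→X.
The unique mutual best reply is (C, Z), giving (4, 14).
Player 2 earns 12 sequentially versus 14 at the Nash outcome: worse off.

worse off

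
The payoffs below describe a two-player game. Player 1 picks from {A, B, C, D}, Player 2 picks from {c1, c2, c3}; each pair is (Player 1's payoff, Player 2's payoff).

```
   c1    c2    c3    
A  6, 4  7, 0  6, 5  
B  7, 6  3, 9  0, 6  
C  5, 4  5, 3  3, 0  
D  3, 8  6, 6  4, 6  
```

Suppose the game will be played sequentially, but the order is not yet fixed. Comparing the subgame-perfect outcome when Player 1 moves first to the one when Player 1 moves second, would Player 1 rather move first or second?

second

If Player 1 leads: Player 2's best replies are A→c3, B→c2, C→c1, D→c1; Player 1's induced payoffs 6, 3, 5, 3; outcome (A, c3), payoffs (6, 5).
If Player 2 leads: Player 1's best replies are c1→B, c2→A, c3→A; Player 2's induced payoffs 6, 0, 5; outcome (B, c1), payoffs (7, 6).
Player 1 gets 6 moving first and 7 moving second, so Player 1 prefers to move second.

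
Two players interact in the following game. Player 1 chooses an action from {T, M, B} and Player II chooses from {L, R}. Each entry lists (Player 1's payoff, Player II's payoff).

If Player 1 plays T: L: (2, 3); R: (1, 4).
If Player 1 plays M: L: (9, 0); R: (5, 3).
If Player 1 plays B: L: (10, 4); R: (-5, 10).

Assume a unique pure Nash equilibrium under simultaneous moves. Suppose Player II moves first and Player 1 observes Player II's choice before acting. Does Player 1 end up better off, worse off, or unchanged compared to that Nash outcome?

Backward induction with Player II moving first.
- L → Player 1 plays B (best of 2, 9, 10); Player II gets 4.
- R → Player 1 plays M (best of 1, 5, -5); Player II gets 3.
Player II's induced payoffs are 4, 3, so Player II commits to L. Subgame-perfect outcome: (B, L) with payoffs (10, 4).
Now find the simultaneous Nash equilibrium.
Player 1's best replies: L→B; R→M.
Player II's best replies: T→R; M→R; B→R.
The unique mutual best reply is (M, R), giving (5, 3).
Player 1 earns 10 sequentially versus 5 at the Nash outcome: better off.

better off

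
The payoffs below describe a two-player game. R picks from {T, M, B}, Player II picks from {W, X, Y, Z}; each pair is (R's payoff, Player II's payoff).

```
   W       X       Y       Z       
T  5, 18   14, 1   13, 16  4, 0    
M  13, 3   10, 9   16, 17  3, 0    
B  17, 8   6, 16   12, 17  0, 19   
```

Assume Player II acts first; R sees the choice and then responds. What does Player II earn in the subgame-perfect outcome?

Backward induction with Player II moving first.
- W → R plays B (best of 5, 13, 17); Player II gets 8.
- X → R plays T (best of 14, 10, 6); Player II gets 1.
- Y → R plays M (best of 13, 16, 12); Player II gets 17.
- Z → R plays T (best of 4, 3, 0); Player II gets 0.
Player II's induced payoffs are 8, 1, 17, 0, so Player II commits to Y. Subgame-perfect outcome: (M, Y) with payoffs (16, 17).

17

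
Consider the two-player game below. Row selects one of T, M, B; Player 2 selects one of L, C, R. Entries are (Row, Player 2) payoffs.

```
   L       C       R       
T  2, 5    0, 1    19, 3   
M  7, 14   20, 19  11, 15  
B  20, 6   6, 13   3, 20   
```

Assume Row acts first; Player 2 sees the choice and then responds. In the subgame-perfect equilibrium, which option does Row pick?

M

Player 2 best-responds to each possible Row move:
- T: Player 2 compares 5, 1, 3 and picks L; Row would get 2.
- M: Player 2 compares 14, 19, 15 and picks C; Row would get 20.
- B: Player 2 compares 6, 13, 20 and picks R; Row would get 3.
Row's induced payoffs are 2, 20, 3, so Row commits to M. Subgame-perfect outcome: (M, C) with payoffs (20, 19).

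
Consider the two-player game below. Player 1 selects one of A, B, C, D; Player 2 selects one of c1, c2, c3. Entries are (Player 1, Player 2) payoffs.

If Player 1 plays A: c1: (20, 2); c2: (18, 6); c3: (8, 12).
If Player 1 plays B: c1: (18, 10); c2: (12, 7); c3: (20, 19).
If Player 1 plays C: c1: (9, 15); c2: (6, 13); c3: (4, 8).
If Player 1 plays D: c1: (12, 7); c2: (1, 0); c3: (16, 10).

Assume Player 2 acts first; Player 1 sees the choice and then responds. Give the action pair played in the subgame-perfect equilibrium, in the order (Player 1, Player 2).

(B, c3)

Player 1 best-responds to each possible Player 2 move:
- c1: BR = A, leader payoff 2.
- c2: BR = A, leader payoff 6.
- c3: BR = B, leader payoff 19.
Among 2, 6, 19, the best is 19 at c3. Subgame-perfect outcome: (B, c3) with payoffs (20, 19).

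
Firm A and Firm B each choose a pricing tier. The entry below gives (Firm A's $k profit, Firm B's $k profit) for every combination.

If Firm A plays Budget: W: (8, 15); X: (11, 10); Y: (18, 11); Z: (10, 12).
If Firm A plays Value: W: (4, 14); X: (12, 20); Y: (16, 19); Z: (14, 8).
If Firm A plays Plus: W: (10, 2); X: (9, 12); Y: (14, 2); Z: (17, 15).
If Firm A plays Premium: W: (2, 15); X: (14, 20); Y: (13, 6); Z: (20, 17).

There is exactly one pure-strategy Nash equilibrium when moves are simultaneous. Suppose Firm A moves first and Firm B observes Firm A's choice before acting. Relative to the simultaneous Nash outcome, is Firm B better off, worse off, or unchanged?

Backward induction with Firm A moving first.
- Budget: Firm B compares 15, 10, 11, 12 and picks W; Firm A would get 8.
- Value: Firm B compares 14, 20, 19, 8 and picks X; Firm A would get 12.
- Plus: Firm B compares 2, 12, 2, 15 and picks Z; Firm A would get 17.
- Premium: Firm B compares 15, 20, 6, 17 and picks X; Firm A would get 14.
Maximizing over 8, 12, 17, 14, Firm A chooses Plus. Subgame-perfect outcome: (Plus, Z) with payoffs (17, 15).
For the simultaneous game, intersect best replies.
Firm A's best replies: W→Plus; X→Premium; Y→Budget; Z→Premium.
Firm B's best replies: Budget→W; Value→X; Plus→Z; Premium→X.
The unique mutual best reply is (Premium, X), giving (14, 20).
Firm B earns 15 sequentially versus 20 at the Nash outcome: worse off.

worse off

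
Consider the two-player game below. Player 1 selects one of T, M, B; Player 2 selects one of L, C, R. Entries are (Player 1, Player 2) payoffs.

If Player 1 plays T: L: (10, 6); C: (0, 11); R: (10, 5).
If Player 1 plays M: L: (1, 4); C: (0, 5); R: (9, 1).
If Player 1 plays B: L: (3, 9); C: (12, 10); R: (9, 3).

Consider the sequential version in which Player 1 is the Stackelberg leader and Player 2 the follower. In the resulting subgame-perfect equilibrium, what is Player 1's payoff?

12

Backward induction with Player 1 moving first.
- T: Player 2 compares 6, 11, 5 and picks C; Player 1 would get 0.
- M: Player 2 compares 4, 5, 1 and picks C; Player 1 would get 0.
- B: Player 2 compares 9, 10, 3 and picks C; Player 1 would get 12.
Player 1's induced payoffs are 0, 0, 12, so Player 1 commits to B. Subgame-perfect outcome: (B, C) with payoffs (12, 10).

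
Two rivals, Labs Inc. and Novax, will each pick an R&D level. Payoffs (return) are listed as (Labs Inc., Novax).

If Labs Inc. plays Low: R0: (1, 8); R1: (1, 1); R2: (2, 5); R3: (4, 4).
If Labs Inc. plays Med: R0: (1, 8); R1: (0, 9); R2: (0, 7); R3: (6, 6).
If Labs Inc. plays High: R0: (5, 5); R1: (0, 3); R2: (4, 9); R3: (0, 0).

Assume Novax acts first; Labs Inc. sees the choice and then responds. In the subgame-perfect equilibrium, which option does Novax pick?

R2

Work backward from Labs Inc.'s decision.
- R0: BR = High, leader payoff 5.
- R1: BR = Low, leader payoff 1.
- R2: BR = High, leader payoff 9.
- R3: BR = Med, leader payoff 6.
Among 5, 1, 9, 6, the best is 9 at R2. Subgame-perfect outcome: (High, R2) with payoffs (4, 9).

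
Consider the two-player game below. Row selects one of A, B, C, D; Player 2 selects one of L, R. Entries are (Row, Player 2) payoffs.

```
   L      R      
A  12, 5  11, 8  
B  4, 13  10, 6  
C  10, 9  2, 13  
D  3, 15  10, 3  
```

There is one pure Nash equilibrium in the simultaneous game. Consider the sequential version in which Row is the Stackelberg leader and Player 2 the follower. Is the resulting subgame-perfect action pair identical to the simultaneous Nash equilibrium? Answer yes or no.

yes

Solve by backward induction (Row leads).
- A: Player 2 compares 5, 8 and picks R; Row would get 11.
- B: Player 2 compares 13, 6 and picks L; Row would get 4.
- C: Player 2 compares 9, 13 and picks R; Row would get 2.
- D: Player 2 compares 15, 3 and picks L; Row would get 3.
Row's induced payoffs are 11, 4, 2, 3, so Row commits to A. Subgame-perfect outcome: (A, R) with payoffs (11, 8).
Under simultaneous play:
Row's best replies: L→A; R→A.
Player 2's best replies: A→R; B→L; C→R; D→L.
The unique mutual best reply is (A, R), giving (11, 8).
Sequential outcome (A, R) coincides with the Nash profile (A, R).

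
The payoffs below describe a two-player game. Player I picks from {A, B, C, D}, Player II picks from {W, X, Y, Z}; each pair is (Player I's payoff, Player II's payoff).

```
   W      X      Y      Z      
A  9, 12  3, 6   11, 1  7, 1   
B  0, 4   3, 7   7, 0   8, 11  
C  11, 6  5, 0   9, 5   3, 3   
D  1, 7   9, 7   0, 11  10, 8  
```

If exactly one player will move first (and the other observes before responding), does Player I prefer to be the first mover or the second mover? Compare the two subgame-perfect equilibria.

If Player I leads: Player II's best replies are A→W, B→Z, C→W, D→Y; Player I's induced payoffs 9, 8, 11, 0; outcome (C, W), payoffs (11, 6).
If Player II leads: Player I's best replies are W→C, X→D, Y→A, Z→D; Player II's induced payoffs 6, 7, 1, 8; outcome (D, Z), payoffs (10, 8).
Player I gets 11 moving first and 10 moving second, so Player I prefers to move first.

first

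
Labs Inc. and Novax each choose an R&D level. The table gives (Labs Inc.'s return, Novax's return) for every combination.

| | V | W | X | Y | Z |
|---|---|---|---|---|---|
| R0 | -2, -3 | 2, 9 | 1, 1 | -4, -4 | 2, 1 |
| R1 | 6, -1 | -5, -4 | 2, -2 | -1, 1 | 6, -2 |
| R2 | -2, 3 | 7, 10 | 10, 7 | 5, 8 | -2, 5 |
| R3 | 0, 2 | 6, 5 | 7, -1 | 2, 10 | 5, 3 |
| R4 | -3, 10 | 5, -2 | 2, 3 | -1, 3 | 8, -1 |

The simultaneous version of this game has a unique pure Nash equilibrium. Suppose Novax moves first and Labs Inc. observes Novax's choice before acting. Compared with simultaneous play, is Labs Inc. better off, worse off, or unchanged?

unchanged

Labs Inc. best-responds to each possible Novax move:
- V: BR = R1, leader payoff -1.
- W: BR = R2, leader payoff 10.
- X: BR = R2, leader payoff 7.
- Y: BR = R2, leader payoff 8.
- Z: BR = R4, leader payoff -1.
Maximizing over -1, 10, 7, 8, -1, Novax chooses W. Subgame-perfect outcome: (R2, W) with payoffs (7, 10).
Under simultaneous play:
Labs Inc.'s best replies: V→R1; W→R2; X→R2; Y→R2; Z→R4.
Novax's best replies: R0→W; R1→Y; R2→W; R3→Y; R4→V.
The unique mutual best reply is (R2, W), giving (7, 10).
Labs Inc. earns 7 sequentially versus 7 at the Nash outcome: unchanged.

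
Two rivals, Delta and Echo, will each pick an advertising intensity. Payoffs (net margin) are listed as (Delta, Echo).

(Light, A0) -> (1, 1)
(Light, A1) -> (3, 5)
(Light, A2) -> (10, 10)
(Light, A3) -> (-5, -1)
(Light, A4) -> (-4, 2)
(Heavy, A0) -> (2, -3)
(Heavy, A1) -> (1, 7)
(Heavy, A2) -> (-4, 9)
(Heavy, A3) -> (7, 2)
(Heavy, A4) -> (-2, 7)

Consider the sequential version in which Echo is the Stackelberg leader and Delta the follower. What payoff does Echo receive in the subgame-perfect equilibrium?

Solve by backward induction (Echo leads).
- A0 → Delta plays Heavy (best of 1, 2); Echo gets -3.
- A1 → Delta plays Light (best of 3, 1); Echo gets 5.
- A2 → Delta plays Light (best of 10, -4); Echo gets 10.
- A3 → Delta plays Heavy (best of -5, 7); Echo gets 2.
- A4 → Delta plays Heavy (best of -4, -2); Echo gets 7.
Maximizing over -3, 5, 10, 2, 7, Echo chooses A2. Subgame-perfect outcome: (Light, A2) with payoffs (10, 10).

10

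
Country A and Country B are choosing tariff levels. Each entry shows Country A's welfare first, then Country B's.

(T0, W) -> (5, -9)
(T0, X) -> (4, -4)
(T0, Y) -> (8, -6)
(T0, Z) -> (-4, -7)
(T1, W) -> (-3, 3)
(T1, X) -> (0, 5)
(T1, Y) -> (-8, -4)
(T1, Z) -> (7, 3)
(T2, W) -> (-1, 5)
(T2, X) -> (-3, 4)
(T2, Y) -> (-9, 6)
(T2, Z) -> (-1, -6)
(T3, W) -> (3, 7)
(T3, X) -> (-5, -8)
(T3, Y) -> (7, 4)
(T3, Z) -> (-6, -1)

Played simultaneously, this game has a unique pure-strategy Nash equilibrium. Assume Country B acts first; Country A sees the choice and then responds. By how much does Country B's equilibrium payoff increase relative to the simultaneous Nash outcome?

7

Solve by backward induction (Country B leads).
- W: Country A compares 5, -3, -1, 3 and picks T0; Country B would get -9.
- X: Country A compares 4, 0, -3, -5 and picks T0; Country B would get -4.
- Y: Country A compares 8, -8, -9, 7 and picks T0; Country B would get -6.
- Z: Country A compares -4, 7, -1, -6 and picks T1; Country B would get 3.
Country B's induced payoffs are -9, -4, -6, 3, so Country B commits to Z. Subgame-perfect outcome: (T1, Z) with payoffs (7, 3).
Now find the simultaneous Nash equilibrium.
Country A's best replies: W→T0; X→T0; Y→T0; Z→T1.
Country B's best replies: T0→X; T1→X; T2→Y; T3→W.
Only (T0, X) has each player best-responding; Nash payoffs (4, -4).
Country B's commitment gain: 3 − -4 = 7.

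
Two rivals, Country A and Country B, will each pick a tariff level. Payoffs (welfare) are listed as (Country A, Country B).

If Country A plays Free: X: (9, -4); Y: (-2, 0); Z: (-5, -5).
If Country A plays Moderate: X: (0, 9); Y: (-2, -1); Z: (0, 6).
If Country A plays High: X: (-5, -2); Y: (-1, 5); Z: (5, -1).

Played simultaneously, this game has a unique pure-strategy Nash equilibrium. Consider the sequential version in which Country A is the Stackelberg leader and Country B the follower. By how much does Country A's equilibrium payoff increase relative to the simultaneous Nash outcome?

Solve by backward induction (Country A leads).
- Free: BR = Y, leader payoff -2.
- Moderate: BR = X, leader payoff 0.
- High: BR = Y, leader payoff -1.
Maximizing over -2, 0, -1, Country A chooses Moderate. Subgame-perfect outcome: (Moderate, X) with payoffs (0, 9).
For the simultaneous game, intersect best replies.
Country A's best replies: X→Free; Y→High; Z→High.
Country B's best replies: Free→Y; Moderate→X; High→Y.
The unique mutual best reply is (High, Y), giving (-1, 5).
Country A's commitment gain: 0 − -1 = 1.

1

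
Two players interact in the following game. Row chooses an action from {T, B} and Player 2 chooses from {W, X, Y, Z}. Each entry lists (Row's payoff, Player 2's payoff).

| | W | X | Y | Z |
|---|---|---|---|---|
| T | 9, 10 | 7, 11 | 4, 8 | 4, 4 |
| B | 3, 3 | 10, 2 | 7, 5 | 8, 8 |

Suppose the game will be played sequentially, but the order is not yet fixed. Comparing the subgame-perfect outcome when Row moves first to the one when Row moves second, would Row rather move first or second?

If Row leads: Player 2's best replies are T→X, B→Z; Row's induced payoffs 7, 8; outcome (B, Z), payoffs (8, 8).
If Player 2 leads: Row's best replies are W→T, X→B, Y→B, Z→B; Player 2's induced payoffs 10, 2, 5, 8; outcome (T, W), payoffs (9, 10).
Row gets 8 moving first and 9 moving second, so Row prefers to move second.

second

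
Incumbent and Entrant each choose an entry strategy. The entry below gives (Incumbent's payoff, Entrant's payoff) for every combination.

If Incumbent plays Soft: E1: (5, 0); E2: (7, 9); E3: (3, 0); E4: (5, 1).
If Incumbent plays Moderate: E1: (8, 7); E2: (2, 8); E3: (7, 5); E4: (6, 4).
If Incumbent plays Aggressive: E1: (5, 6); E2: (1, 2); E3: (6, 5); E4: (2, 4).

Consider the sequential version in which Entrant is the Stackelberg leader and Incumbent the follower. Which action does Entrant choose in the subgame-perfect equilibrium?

Incumbent best-responds to each possible Entrant move:
- E1 → Incumbent plays Moderate (best of 5, 8, 5); Entrant gets 7.
- E2 → Incumbent plays Soft (best of 7, 2, 1); Entrant gets 9.
- E3 → Incumbent plays Moderate (best of 3, 7, 6); Entrant gets 5.
- E4 → Incumbent plays Moderate (best of 5, 6, 2); Entrant gets 4.
Entrant's induced payoffs are 7, 9, 5, 4, so Entrant commits to E2. Subgame-perfect outcome: (Soft, E2) with payoffs (7, 9).

E2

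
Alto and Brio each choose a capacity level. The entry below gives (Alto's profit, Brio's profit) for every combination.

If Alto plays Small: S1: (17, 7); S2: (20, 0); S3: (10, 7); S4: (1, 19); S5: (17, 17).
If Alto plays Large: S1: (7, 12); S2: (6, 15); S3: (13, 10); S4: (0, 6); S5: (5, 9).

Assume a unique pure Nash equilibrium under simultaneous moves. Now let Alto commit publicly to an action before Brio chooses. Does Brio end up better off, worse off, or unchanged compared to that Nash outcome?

Solve by backward induction (Alto leads).
- Small: BR = S4, leader payoff 1.
- Large: BR = S2, leader payoff 6.
Alto's induced payoffs are 1, 6, so Alto commits to Large. Subgame-perfect outcome: (Large, S2) with payoffs (6, 15).
Under simultaneous play:
Alto's best replies: S1→Small; S2→Small; S3→Large; S4→Small; S5→Small.
Brio's best replies: Small→S4; Large→S2.
Only (Small, S4) has each player best-responding; Nash payoffs (1, 19).
Brio earns 15 sequentially versus 19 at the Nash outcome: worse off.

worse off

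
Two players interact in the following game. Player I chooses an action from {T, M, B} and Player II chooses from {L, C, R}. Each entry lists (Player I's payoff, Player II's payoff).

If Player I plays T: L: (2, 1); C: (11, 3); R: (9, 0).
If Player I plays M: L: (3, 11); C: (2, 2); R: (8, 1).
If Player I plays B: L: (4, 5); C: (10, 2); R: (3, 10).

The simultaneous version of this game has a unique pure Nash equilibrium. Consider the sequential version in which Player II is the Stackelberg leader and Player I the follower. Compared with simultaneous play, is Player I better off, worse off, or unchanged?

Work backward from Player I's decision.
- L → Player I plays B (best of 2, 3, 4); Player II gets 5.
- C → Player I plays T (best of 11, 2, 10); Player II gets 3.
- R → Player I plays T (best of 9, 8, 3); Player II gets 0.
Player II's induced payoffs are 5, 3, 0, so Player II commits to L. Subgame-perfect outcome: (B, L) with payoffs (4, 5).
Now find the simultaneous Nash equilibrium.
Player I's best replies: L→B; C→T; R→T.
Player II's best replies: T→C; M→L; B→R.
Only (T, C) has each player best-responding; Nash payoffs (11, 3).
Player I earns 4 sequentially versus 11 at the Nash outcome: worse off.

worse off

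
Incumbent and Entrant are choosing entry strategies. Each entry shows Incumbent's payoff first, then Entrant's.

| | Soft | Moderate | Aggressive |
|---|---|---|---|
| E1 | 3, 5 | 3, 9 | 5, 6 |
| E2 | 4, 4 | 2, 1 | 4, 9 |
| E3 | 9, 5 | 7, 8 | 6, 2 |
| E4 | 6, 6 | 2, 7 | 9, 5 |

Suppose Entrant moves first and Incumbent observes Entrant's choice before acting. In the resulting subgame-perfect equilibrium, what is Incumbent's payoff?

7

Work backward from Incumbent's decision.
- Soft: Incumbent compares 3, 4, 9, 6 and picks E3; Entrant would get 5.
- Moderate: Incumbent compares 3, 2, 7, 2 and picks E3; Entrant would get 8.
- Aggressive: Incumbent compares 5, 4, 6, 9 and picks E4; Entrant would get 5.
Maximizing over 5, 8, 5, Entrant chooses Moderate. Subgame-perfect outcome: (E3, Moderate) with payoffs (7, 8).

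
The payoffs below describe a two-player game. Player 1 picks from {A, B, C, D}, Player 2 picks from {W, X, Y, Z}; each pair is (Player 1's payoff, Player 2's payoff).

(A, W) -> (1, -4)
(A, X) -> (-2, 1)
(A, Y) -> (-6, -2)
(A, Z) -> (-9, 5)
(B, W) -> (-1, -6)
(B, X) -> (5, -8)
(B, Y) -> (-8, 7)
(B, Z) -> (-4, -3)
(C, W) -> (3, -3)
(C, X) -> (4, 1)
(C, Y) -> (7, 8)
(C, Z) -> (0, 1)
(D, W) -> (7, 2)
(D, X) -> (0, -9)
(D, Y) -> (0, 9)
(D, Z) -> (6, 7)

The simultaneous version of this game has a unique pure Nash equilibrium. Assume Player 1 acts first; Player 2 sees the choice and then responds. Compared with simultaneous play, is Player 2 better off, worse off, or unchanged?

unchanged

Player 2 best-responds to each possible Player 1 move:
- A → Player 2 plays Z (best of -4, 1, -2, 5); Player 1 gets -9.
- B → Player 2 plays Y (best of -6, -8, 7, -3); Player 1 gets -8.
- C → Player 2 plays Y (best of -3, 1, 8, 1); Player 1 gets 7.
- D → Player 2 plays Y (best of 2, -9, 9, 7); Player 1 gets 0.
Among -9, -8, 7, 0, the best is 7 at C. Subgame-perfect outcome: (C, Y) with payoffs (7, 8).
Under simultaneous play:
Player 1's best replies: W→D; X→B; Y→C; Z→D.
Player 2's best replies: A→Z; B→Y; C→Y; D→Y.
Only (C, Y) has each player best-responding; Nash payoffs (7, 8).
Player 2 earns 8 sequentially versus 8 at the Nash outcome: unchanged.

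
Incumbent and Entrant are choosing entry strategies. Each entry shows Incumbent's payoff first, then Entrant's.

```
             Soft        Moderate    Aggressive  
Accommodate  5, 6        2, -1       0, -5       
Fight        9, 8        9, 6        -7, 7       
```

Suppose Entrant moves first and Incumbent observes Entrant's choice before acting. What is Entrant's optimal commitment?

Solve by backward induction (Entrant leads).
- Soft: Incumbent compares 5, 9 and picks Fight; Entrant would get 8.
- Moderate: Incumbent compares 2, 9 and picks Fight; Entrant would get 6.
- Aggressive: Incumbent compares 0, -7 and picks Accommodate; Entrant would get -5.
Maximizing over 8, 6, -5, Entrant chooses Soft. Subgame-perfect outcome: (Fight, Soft) with payoffs (9, 8).

Soft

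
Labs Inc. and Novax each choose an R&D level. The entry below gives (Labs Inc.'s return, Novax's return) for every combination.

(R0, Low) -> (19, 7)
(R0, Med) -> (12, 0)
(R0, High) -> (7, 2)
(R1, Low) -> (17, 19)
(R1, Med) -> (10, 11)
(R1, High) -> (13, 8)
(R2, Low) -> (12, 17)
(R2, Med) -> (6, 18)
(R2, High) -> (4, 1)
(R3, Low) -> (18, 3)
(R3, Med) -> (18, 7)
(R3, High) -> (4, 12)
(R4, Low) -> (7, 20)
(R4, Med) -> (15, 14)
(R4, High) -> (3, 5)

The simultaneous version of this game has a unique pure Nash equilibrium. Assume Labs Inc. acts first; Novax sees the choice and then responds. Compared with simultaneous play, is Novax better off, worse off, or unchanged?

Backward induction with Labs Inc. moving first.
- R0 → Novax plays Low (best of 7, 0, 2); Labs Inc. gets 19.
- R1 → Novax plays Low (best of 19, 11, 8); Labs Inc. gets 17.
- R2 → Novax plays Med (best of 17, 18, 1); Labs Inc. gets 6.
- R3 → Novax plays High (best of 3, 7, 12); Labs Inc. gets 4.
- R4 → Novax plays Low (best of 20, 14, 5); Labs Inc. gets 7.
Among 19, 17, 6, 4, 7, the best is 19 at R0. Subgame-perfect outcome: (R0, Low) with payoffs (19, 7).
For the simultaneous game, intersect best replies.
Labs Inc.'s best replies: Low→R0; Med→R3; High→R1.
Novax's best replies: R0→Low; R1→Low; R2→Med; R3→High; R4→Low.
Only (R0, Low) has each player best-responding; Nash payoffs (19, 7).
Novax earns 7 sequentially versus 7 at the Nash outcome: unchanged.

unchanged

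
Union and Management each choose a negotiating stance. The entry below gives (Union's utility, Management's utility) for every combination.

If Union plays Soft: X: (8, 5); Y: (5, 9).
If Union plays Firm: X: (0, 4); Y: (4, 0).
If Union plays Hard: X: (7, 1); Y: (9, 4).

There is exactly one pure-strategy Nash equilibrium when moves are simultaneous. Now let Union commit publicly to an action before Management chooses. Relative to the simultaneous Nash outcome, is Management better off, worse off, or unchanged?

Backward induction with Union moving first.
- Soft: BR = Y, leader payoff 5.
- Firm: BR = X, leader payoff 0.
- Hard: BR = Y, leader payoff 9.
Union's induced payoffs are 5, 0, 9, so Union commits to Hard. Subgame-perfect outcome: (Hard, Y) with payoffs (9, 4).
Under simultaneous play:
Union's best replies: X→Soft; Y→Hard.
Management's best replies: Soft→Y; Firm→X; Hard→Y.
The unique mutual best reply is (Hard, Y), giving (9, 4).
Management earns 4 sequentially versus 4 at the Nash outcome: unchanged.

unchanged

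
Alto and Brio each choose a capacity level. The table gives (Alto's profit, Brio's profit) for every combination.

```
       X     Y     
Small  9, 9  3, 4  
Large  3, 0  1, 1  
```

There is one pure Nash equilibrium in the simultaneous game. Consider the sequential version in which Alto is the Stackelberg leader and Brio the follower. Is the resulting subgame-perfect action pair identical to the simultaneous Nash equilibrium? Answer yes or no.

Backward induction with Alto moving first.
- Small: Brio compares 9, 4 and picks X; Alto would get 9.
- Large: Brio compares 0, 1 and picks Y; Alto would get 1.
Among 9, 1, the best is 9 at Small. Subgame-perfect outcome: (Small, X) with payoffs (9, 9).
For the simultaneous game, intersect best replies.
Alto's best replies: X→Small; Y→Small.
Brio's best replies: Small→X; Large→Y.
Only (Small, X) has each player best-responding; Nash payoffs (9, 9).
Sequential outcome (Small, X) coincides with the Nash profile (Small, X).

yes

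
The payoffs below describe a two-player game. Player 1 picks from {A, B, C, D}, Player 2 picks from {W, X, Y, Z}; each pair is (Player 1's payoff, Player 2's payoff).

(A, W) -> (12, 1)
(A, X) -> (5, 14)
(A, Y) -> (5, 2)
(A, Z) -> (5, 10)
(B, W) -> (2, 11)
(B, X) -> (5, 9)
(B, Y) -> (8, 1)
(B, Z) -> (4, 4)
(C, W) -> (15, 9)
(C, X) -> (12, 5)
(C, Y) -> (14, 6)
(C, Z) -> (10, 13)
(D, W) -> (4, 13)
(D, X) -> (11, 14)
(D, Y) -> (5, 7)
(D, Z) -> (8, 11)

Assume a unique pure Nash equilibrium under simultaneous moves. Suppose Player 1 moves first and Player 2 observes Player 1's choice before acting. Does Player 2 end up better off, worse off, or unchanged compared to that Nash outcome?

Player 2 best-responds to each possible Player 1 move:
- A → Player 2 plays X (best of 1, 14, 2, 10); Player 1 gets 5.
- B → Player 2 plays W (best of 11, 9, 1, 4); Player 1 gets 2.
- C → Player 2 plays Z (best of 9, 5, 6, 13); Player 1 gets 10.
- D → Player 2 plays X (best of 13, 14, 7, 11); Player 1 gets 11.
Player 1's induced payoffs are 5, 2, 10, 11, so Player 1 commits to D. Subgame-perfect outcome: (D, X) with payoffs (11, 14).
Under simultaneous play:
Player 1's best replies: W→C; X→C; Y→C; Z→C.
Player 2's best replies: A→X; B→W; C→Z; D→X.
The unique mutual best reply is (C, Z), giving (10, 13).
Player 2 earns 14 sequentially versus 13 at the Nash outcome: better off.

better off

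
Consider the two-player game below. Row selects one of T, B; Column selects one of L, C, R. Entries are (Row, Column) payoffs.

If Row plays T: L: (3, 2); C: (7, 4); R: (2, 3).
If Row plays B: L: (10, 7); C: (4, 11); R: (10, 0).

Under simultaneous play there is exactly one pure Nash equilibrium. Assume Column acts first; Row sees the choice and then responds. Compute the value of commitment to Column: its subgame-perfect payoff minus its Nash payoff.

3

Solve by backward induction (Column leads).
- L: Row compares 3, 10 and picks B; Column would get 7.
- C: Row compares 7, 4 and picks T; Column would get 4.
- R: Row compares 2, 10 and picks B; Column would get 0.
Maximizing over 7, 4, 0, Column chooses L. Subgame-perfect outcome: (B, L) with payoffs (10, 7).
Now find the simultaneous Nash equilibrium.
Row's best replies: L→B; C→T; R→B.
Column's best replies: T→C; B→C.
The unique mutual best reply is (T, C), giving (7, 4).
Column's commitment gain: 7 − 4 = 3.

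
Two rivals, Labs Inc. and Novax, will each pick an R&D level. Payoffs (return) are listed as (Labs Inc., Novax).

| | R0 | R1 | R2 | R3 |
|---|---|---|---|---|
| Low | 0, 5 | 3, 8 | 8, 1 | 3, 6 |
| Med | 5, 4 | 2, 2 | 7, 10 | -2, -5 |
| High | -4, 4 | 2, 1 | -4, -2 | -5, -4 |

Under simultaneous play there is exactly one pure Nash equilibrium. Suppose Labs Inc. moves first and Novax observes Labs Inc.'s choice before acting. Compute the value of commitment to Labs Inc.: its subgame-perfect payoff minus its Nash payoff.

4

Novax best-responds to each possible Labs Inc. move:
- Low: BR = R1, leader payoff 3.
- Med: BR = R2, leader payoff 7.
- High: BR = R0, leader payoff -4.
Labs Inc.'s induced payoffs are 3, 7, -4, so Labs Inc. commits to Med. Subgame-perfect outcome: (Med, R2) with payoffs (7, 10).
Under simultaneous play:
Labs Inc.'s best replies: R0→Med; R1→Low; R2→Low; R3→Low.
Novax's best replies: Low→R1; Med→R2; High→R0.
Only (Low, R1) has each player best-responding; Nash payoffs (3, 8).
Labs Inc.'s commitment gain: 7 − 3 = 4.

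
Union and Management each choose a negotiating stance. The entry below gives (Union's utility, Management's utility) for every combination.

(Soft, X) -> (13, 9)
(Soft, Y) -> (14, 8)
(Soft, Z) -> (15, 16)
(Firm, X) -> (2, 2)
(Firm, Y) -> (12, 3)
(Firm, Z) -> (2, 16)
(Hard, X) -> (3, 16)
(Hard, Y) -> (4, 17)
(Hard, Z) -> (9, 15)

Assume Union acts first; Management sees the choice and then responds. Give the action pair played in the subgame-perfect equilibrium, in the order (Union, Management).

(Soft, Z)

Backward induction with Union moving first.
- Soft: Management compares 9, 8, 16 and picks Z; Union would get 15.
- Firm: Management compares 2, 3, 16 and picks Z; Union would get 2.
- Hard: Management compares 16, 17, 15 and picks Y; Union would get 4.
Among 15, 2, 4, the best is 15 at Soft. Subgame-perfect outcome: (Soft, Z) with payoffs (15, 16).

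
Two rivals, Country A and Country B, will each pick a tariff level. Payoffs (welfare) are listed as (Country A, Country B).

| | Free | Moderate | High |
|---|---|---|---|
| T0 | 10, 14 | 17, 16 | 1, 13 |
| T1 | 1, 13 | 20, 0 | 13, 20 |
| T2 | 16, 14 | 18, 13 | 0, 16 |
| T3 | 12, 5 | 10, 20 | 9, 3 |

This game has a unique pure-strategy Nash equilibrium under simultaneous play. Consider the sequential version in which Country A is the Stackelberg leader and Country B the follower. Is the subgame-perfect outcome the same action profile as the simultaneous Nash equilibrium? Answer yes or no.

no

Solve by backward induction (Country A leads).
- T0 → Country B plays Moderate (best of 14, 16, 13); Country A gets 17.
- T1 → Country B plays High (best of 13, 0, 20); Country A gets 13.
- T2 → Country B plays High (best of 14, 13, 16); Country A gets 0.
- T3 → Country B plays Moderate (best of 5, 20, 3); Country A gets 10.
Maximizing over 17, 13, 0, 10, Country A chooses T0. Subgame-perfect outcome: (T0, Moderate) with payoffs (17, 16).
Under simultaneous play:
Country A's best replies: Free→T2; Moderate→T1; High→T1.
Country B's best replies: T0→Moderate; T1→High; T2→High; T3→Moderate.
The unique mutual best reply is (T1, High), giving (13, 20).
Sequential outcome (T0, Moderate) differs from the Nash profile (T1, High).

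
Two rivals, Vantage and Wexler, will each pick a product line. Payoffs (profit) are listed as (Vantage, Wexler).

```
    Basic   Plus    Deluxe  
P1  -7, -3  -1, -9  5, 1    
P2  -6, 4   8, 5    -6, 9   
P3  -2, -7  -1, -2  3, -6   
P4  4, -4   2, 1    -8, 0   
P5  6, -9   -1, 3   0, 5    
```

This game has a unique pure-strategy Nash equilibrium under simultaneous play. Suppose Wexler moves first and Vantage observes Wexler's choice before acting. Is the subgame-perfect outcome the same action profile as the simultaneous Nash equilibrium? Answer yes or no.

Vantage best-responds to each possible Wexler move:
- Basic: BR = P5, leader payoff -9.
- Plus: BR = P2, leader payoff 5.
- Deluxe: BR = P1, leader payoff 1.
Wexler's induced payoffs are -9, 5, 1, so Wexler commits to Plus. Subgame-perfect outcome: (P2, Plus) with payoffs (8, 5).
Now find the simultaneous Nash equilibrium.
Vantage's best replies: Basic→P5; Plus→P2; Deluxe→P1.
Wexler's best replies: P1→Deluxe; P2→Deluxe; P3→Plus; P4→Plus; P5→Deluxe.
The unique mutual best reply is (P1, Deluxe), giving (5, 1).
Sequential outcome (P2, Plus) differs from the Nash profile (P1, Deluxe).

no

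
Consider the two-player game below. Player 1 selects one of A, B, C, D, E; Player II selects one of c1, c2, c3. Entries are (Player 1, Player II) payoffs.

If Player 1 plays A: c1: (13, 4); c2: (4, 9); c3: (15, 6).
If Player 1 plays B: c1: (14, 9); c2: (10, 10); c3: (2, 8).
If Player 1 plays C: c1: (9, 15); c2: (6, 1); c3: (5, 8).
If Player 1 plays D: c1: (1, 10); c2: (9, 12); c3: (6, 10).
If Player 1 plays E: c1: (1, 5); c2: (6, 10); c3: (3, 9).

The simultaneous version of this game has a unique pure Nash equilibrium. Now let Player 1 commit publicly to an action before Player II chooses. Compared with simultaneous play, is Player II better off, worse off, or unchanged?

Player II best-responds to each possible Player 1 move:
- A: Player II compares 4, 9, 6 and picks c2; Player 1 would get 4.
- B: Player II compares 9, 10, 8 and picks c2; Player 1 would get 10.
- C: Player II compares 15, 1, 8 and picks c1; Player 1 would get 9.
- D: Player II compares 10, 12, 10 and picks c2; Player 1 would get 9.
- E: Player II compares 5, 10, 9 and picks c2; Player 1 would get 6.
Among 4, 10, 9, 9, 6, the best is 10 at B. Subgame-perfect outcome: (B, c2) with payoffs (10, 10).
For the simultaneous game, intersect best replies.
Player 1's best replies: c1→B; c2→B; c3→A.
Player II's best replies: A→c2; B→c2; C→c1; D→c2; E→c2.
Only (B, c2) has each player best-responding; Nash payoffs (10, 10).
Player II earns 10 sequentially versus 10 at the Nash outcome: unchanged.

unchanged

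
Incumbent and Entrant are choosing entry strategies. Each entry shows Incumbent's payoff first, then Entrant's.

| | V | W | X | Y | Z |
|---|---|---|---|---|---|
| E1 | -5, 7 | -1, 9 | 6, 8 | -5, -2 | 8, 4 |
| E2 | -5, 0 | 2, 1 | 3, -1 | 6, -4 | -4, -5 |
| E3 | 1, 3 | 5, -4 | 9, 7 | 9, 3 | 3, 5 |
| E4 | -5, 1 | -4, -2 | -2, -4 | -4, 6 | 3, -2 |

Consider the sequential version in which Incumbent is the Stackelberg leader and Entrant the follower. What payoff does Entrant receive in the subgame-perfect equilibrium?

Work backward from Entrant's decision.
- E1: Entrant compares 7, 9, 8, -2, 4 and picks W; Incumbent would get -1.
- E2: Entrant compares 0, 1, -1, -4, -5 and picks W; Incumbent would get 2.
- E3: Entrant compares 3, -4, 7, 3, 5 and picks X; Incumbent would get 9.
- E4: Entrant compares 1, -2, -4, 6, -2 and picks Y; Incumbent would get -4.
Among -1, 2, 9, -4, the best is 9 at E3. Subgame-perfect outcome: (E3, X) with payoffs (9, 7).

7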